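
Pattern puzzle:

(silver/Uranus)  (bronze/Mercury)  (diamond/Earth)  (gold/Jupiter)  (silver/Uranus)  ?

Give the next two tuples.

(bronze/Mercury), (diamond/Earth)

Rank: repeats silver → bronze → diamond → gold; silver, bronze, diamond, gold, silver → bronze → diamond.
Planet: repeats Uranus → Mercury → Earth → Jupiter, so Uranus, Mercury, Earth, Jupiter, Uranus → Mercury → Earth.
Putting the parts together: (bronze/Mercury) and then (diamond/Earth).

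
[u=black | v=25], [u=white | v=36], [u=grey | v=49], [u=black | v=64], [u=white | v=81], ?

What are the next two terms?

U goes black, white, grey, black, white → grey → black (repeats black → white → grey).
V — perfect squares: 5², 6², 7², …: 25, 36, 49, 64, 81 → 100 → 121.
Putting the parts together: [u=grey | v=100] and then [u=black | v=121].

[u=grey | v=100], [u=black | v=121]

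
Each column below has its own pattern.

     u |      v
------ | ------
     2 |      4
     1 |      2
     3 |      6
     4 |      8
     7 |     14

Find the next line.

Column u: 2, 1, 3, 4, 7 → 11 (each term is the sum of the two before it).
For the column v, always 2 × the column u: 4, 2, 6, 8, 14 → 22.
Putting it together: 11  22.

11  22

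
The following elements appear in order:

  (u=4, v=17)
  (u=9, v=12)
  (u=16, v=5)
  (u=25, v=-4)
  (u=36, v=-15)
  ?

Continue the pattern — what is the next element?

(u=49, v=-28)

U: perfect squares: 2², 3², 4², …, so 4, 9, 16, 25, 36 → 49.
V goes 17, 12, 5, -4, -15 → -28 (together with the u always sums to 21).
Combining the parts gives (u=49, v=-28).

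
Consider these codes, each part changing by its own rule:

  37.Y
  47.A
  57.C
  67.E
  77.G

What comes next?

87.I

For the first component, +10 each step: 37, 47, 57, 67, 77 → 87.
Letter: letters move forward 2 places in the alphabet, wrapping Z→A, so Y, A, C, E, G → I.
So the next code is 87.I.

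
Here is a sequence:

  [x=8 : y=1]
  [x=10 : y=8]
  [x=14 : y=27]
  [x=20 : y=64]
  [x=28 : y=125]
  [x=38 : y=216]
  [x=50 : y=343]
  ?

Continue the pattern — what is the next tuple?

X: differences are 2, 4, 6, … (increasing by 2 each time), so 8, 10, 14, 20, 28, 38, 50 → 64.
Y — perfect cubes: 1³, 2³, 3³, …: 1, 8, 27, 64, 125, 216, 343 → 512.
So the next tuple is [x=64 : y=512].

[x=64 : y=512]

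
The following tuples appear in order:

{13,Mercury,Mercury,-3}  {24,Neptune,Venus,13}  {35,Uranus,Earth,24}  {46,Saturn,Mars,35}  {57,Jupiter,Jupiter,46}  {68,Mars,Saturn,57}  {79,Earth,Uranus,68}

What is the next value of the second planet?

Second planet — runs through the planets Mercury→Neptune: Mercury, Venus, Earth, Mars, Jupiter, Saturn, Uranus → Neptune.

Neptune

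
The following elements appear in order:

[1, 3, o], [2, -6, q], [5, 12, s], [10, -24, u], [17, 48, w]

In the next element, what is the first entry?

26

For the first entry, differences are 1, 3, 5, … (increasing by 2 each time): 1, 2, 5, 10, 17 → 26.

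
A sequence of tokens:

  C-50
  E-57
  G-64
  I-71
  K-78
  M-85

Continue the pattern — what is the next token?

Letter: letters move forward 2 places in the alphabet, so C, E, G, I, K, M → O.
Second component: 50, 57, 64, 71, 78, 85 → 92 (+7 each step).
So the next token is O-92.

O-92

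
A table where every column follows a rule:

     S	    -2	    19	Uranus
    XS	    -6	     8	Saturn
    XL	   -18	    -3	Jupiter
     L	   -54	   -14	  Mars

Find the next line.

M  -162  -25  Earth

Size: runs backward through clothing sizes XS→XL; S, XS, XL, L → M.
Second component: -2, -6, -18, -54 → -162 (×3 each step).
Third component goes 19, 8, -3, -14 → -25 (−11 each step).
For the planet, runs backward through the planets Mercury→Neptune: Uranus, Saturn, Jupiter, Mars → Earth.
Putting it together: M  -162  -25  Earth.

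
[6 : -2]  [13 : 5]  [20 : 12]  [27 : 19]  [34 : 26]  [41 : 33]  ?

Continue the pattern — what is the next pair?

First entry — +7 each step: 6, 13, 20, 27, 34, 41 → 48.
Second entry: always 8 less than the first entry; -2, 5, 12, 19, 26, 33 → 40.
Combining the parts gives [48 : 40].

[48 : 40]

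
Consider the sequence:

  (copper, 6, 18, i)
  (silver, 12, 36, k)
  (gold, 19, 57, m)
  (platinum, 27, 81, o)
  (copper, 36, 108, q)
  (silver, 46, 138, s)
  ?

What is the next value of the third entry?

171

Second entry: 6, 12, 19, 27, 36, 46 → 57 (differences are 6, 7, 8, … (increasing by 1 each time)).
For the third entry, always 3 × the second entry: 18, 36, 57, 81, 108, 138 → 171.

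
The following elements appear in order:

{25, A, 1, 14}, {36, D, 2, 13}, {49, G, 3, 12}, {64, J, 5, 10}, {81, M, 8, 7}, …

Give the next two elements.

First part: perfect squares: 5², 6², 7², …, so 25, 36, 49, 64, 81 → 100 → 121.
For the letter, letters move forward 3 places in the alphabet: A, D, G, J, M → P → S.
For the third part, each term is the sum of the two before it: 1, 2, 3, 5, 8 → 13 → 21.
Fourth part goes 14, 13, 12, 10, 7 → 2 → -6 (together with the third part always sums to 15).
Putting the parts together: {100, P, 13, 2} and then {121, S, 21, -6}.

{100, P, 13, 2}, {121, S, 21, -6}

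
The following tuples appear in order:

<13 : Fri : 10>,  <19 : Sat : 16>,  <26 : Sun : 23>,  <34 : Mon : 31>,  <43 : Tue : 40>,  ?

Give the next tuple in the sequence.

<53 : Wed : 50>

First component: 13, 19, 26, 34, 43 → 53 (differences are 6, 7, 8, … (increasing by 1 each time)).
Day: runs through the weekdays Mon→Sun; Fri, Sat, Sun, Mon, Tue → Wed.
For the third component, differences are 6, 7, 8, … (increasing by 1 each time): 10, 16, 23, 31, 40 → 50.
Putting it together: <53 : Wed : 50>.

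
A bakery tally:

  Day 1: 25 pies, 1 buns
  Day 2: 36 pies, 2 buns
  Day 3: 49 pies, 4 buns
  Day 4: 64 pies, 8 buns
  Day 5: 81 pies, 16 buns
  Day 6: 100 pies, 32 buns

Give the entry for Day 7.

121 pies, 64 buns

Pies goes 25, 36, 49, 64, 81, 100 → 121 (perfect squares: 5², 6², 7², …).
Buns goes 1, 2, 4, 8, 16, 32 → 64 (×2 each step).
Putting it together: 121 pies, 64 buns.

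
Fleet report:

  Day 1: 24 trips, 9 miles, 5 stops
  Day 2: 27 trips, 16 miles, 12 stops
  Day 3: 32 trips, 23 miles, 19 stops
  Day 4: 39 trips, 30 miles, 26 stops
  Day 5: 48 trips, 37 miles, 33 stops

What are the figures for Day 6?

59 trips, 44 miles, 40 stops

For the trips, differences are 3, 5, 7, … (increasing by 2 each time): 24, 27, 32, 39, 48 → 59.
Miles: +7 each step, so 9, 16, 23, 30, 37 → 44.
Stops goes 5, 12, 19, 26, 33 → 40 (always 4 less than the miles).
Combining the parts gives 59 trips, 44 miles, 40 stops.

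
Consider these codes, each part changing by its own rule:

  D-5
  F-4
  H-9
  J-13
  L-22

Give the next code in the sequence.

Letter goes D, F, H, J, L → N (letters move forward 2 places in the alphabet).
Second component: 5, 4, 9, 13, 22 → 35 (each term is the sum of the two before it).
So the next code is N-35.

N-35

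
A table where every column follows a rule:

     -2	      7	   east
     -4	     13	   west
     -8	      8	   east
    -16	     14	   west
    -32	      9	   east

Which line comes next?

-64  15  west

First component: ×2 each step, so -2, -4, -8, -16, -32 → -64.
Second component: 7, 13, 8, 14, 9 → 15 (alternating steps +6, −5, +6, −5, …).
Direction: alternates east ↔ west, so east, west, east, west, east → west.
Combining the parts gives -64  15  west.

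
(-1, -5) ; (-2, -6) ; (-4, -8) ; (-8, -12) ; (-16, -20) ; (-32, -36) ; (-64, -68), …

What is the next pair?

First coordinate: -1, -2, -4, -8, -16, -32, -64 → -128 (×2 each step).
For the second coordinate, always 4 less than the first coordinate: -5, -6, -8, -12, -20, -36, -68 → -132.
Combining the parts gives (-128, -132).

(-128, -132)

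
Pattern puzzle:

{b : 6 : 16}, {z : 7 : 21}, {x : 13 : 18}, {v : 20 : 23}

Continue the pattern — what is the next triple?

{t : 33 : 20}

For the letter, letters move back 2 places in the alphabet, wrapping A→Z: b, z, x, v → t.
Second slot goes 6, 7, 13, 20 → 33 (each term is the sum of the two before it).
Third slot: 16, 21, 18, 23 → 20 (alternating steps +5, −3, +5, −3, …).
Putting it together: {t : 33 : 20}.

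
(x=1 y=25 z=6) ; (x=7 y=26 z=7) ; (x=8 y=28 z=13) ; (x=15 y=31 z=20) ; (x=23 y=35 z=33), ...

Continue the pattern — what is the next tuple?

(x=38 y=40 z=53)

X: 1, 7, 8, 15, 23 → 38 (each term is the sum of the two before it).
Y goes 25, 26, 28, 31, 35 → 40 (differences are 1, 2, 3, … (increasing by 1 each time)).
For the z, each term is the sum of the two before it: 6, 7, 13, 20, 33 → 53.
Putting it together: (x=38 y=40 z=53).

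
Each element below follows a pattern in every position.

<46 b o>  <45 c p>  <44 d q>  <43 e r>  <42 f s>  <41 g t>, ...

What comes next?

First value goes 46, 45, 44, 43, 42, 41 → 40 (−1 each step).
First letter — letters move forward 1 place in the alphabet: b, c, d, e, f, g → h.
Second letter goes o, p, q, r, s, t → u (letters move forward 1 place in the alphabet).
Putting it together: <40 h u>.

<40 h u>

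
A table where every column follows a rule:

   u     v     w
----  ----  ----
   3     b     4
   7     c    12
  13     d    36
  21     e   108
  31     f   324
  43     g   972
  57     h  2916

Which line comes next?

73  i  8748

Column u: 3, 7, 13, 21, 31, 43, 57 → 73 (differences are 4, 6, 8, … (increasing by 2 each time)).
Column v — letters move forward 1 place in the alphabet: b, c, d, e, f, g, h → i.
For the column w, ×3 each step: 4, 12, 36, 108, 324, 972, 2916 → 8748.
Putting it together: 73  i  8748.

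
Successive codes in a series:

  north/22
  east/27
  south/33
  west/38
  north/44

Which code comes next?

east/49

Direction — repeats north → east → south → west: north, east, south, west, north → east.
Second component: alternating steps +5, +6, +5, +6, …, so 22, 27, 33, 38, 44 → 49.
Putting it together: east/49.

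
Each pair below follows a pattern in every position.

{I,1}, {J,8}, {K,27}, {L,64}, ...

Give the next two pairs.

{M,125}, {N,216}

Letter goes I, J, K, L → M → N (letters move forward 1 place in the alphabet).
For the second coordinate, perfect cubes: 1³, 2³, 3³, …: 1, 8, 27, 64 → 125 → 216.
Putting the parts together: {M,125} and then {N,216}.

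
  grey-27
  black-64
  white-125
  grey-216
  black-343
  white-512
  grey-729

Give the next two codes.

Shade: repeats grey → black → white, so grey, black, white, grey, black, white, grey → black → white.
Second component: perfect cubes: 3³, 4³, 5³, …, so 27, 64, 125, 216, 343, 512, 729 → 1000 → 1331.
So the next two codes are black-1000 and white-1331.

black-1000 then white-1331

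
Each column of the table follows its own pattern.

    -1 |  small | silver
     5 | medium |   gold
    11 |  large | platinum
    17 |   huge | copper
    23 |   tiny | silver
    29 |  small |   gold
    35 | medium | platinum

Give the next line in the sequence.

First component: +6 each step; -1, 5, 11, 17, 23, 29, 35 → 41.
Size: small, medium, large, huge, tiny, small, medium → large (repeats small → medium → large → huge → tiny).
Metal — repeats silver → gold → platinum → copper: silver, gold, platinum, copper, silver, gold, platinum → copper.
Putting it together: 41  large  copper.

41  large  copper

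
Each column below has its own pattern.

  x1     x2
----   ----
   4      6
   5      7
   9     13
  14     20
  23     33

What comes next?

37  53

Column x1: 4, 5, 9, 14, 23 → 37 (each term is the sum of the two before it).
Column x2: each term is the sum of the two before it; 6, 7, 13, 20, 33 → 53.
Combining the parts gives 37  53.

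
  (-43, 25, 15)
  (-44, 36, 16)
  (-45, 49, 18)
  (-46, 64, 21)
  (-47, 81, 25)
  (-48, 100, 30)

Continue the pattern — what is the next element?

(-49, 121, 36)

For the first value, −1 each step: -43, -44, -45, -46, -47, -48 → -49.
Second value: perfect squares: 5², 6², 7², …, so 25, 36, 49, 64, 81, 100 → 121.
Third value: differences are 1, 2, 3, … (increasing by 1 each time); 15, 16, 18, 21, 25, 30 → 36.
Combining the parts gives (-49, 121, 36).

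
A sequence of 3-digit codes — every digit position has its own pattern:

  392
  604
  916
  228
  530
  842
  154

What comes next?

466

First digit — +3 each step, mod 10: 3, 6, 9, 2, 5, 8, 1 → 4.
Second digit — +1 each step, mod 10: 9, 0, 1, 2, 3, 4, 5 → 6.
Third digit — +2 each step, mod 10: 2, 4, 6, 8, 0, 2, 4 → 6.
Putting it together: 466.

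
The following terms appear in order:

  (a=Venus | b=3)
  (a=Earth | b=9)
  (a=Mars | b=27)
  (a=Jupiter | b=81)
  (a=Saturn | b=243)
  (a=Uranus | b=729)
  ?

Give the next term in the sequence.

(a=Neptune | b=2187)

A: runs through the planets Mercury→Neptune, so Venus, Earth, Mars, Jupiter, Saturn, Uranus → Neptune.
B — ×3 each step: 3, 9, 27, 81, 243, 729 → 2187.
Combining the parts gives (a=Neptune | b=2187).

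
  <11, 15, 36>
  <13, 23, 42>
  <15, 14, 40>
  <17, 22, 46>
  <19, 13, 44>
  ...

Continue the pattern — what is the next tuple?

<21, 21, 50>

First coordinate: +2 each step; 11, 13, 15, 17, 19 → 21.
Second coordinate: alternating steps +8, −9, +8, −9, …; 15, 23, 14, 22, 13 → 21.
Third coordinate: alternating steps +6, −2, +6, −2, …; 36, 42, 40, 46, 44 → 50.
Combining the parts gives <21, 21, 50>.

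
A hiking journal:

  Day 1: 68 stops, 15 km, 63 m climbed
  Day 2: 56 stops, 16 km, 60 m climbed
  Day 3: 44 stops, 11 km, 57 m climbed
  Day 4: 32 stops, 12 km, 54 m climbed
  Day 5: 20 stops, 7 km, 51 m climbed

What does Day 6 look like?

Stops — −12 each step: 68, 56, 44, 32, 20 → 8.
Km goes 15, 16, 11, 12, 7 → 8 (alternating steps +1, −5, +1, −5, …).
M climbed: −3 each step; 63, 60, 57, 54, 51 → 48.
Putting it together: 8 stops, 8 km, 48 m climbed.

8 stops, 8 km, 48 m climbed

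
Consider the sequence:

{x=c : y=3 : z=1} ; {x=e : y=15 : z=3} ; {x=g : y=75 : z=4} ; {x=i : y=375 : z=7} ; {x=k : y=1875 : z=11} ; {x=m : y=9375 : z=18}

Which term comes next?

X: letters move forward 2 places in the alphabet, so c, e, g, i, k, m → o.
Y: ×5 each step; 3, 15, 75, 375, 1875, 9375 → 46875.
Z goes 1, 3, 4, 7, 11, 18 → 29 (each term is the sum of the two before it).
Combining the parts gives {x=o : y=46875 : z=29}.

{x=o : y=46875 : z=29}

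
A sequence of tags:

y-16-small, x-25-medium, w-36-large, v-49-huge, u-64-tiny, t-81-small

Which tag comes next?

s-100-medium

Letter — letters move back 1 place in the alphabet: y, x, w, v, u, t → s.
Second component goes 16, 25, 36, 49, 64, 81 → 100 (perfect squares: 4², 5², 6², …).
Size goes small, medium, large, huge, tiny, small → medium (repeats small → medium → large → huge → tiny).
Combining the parts gives s-100-medium.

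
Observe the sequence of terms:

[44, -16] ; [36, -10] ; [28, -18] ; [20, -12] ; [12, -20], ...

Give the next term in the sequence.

[4, -14]

For the first slot, −8 each step: 44, 36, 28, 20, 12 → 4.
Second slot goes -16, -10, -18, -12, -20 → -14 (alternating steps +6, −8, +6, −8, …).
So the next term is [4, -14].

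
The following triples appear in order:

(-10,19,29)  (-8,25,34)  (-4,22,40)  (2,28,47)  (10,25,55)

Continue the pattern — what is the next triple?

First component — differences are 2, 4, 6, … (increasing by 2 each time): -10, -8, -4, 2, 10 → 20.
Second component — alternating steps +6, −3, +6, −3, …: 19, 25, 22, 28, 25 → 31.
Third component: 29, 34, 40, 47, 55 → 64 (differences are 5, 6, 7, … (increasing by 1 each time)).
So the next triple is (20,31,64).

(20,31,64)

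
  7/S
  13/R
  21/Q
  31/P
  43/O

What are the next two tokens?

57/N then 73/M

First component — differences are 6, 8, 10, … (increasing by 2 each time): 7, 13, 21, 31, 43 → 57 → 73.
Letter: letters move back 1 place in the alphabet; S, R, Q, P, O → N → M.
Putting the parts together: 57/N and then 73/M.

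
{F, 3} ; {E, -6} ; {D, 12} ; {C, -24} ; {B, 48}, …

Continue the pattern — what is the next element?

{A, -96}

For the letter, letters move back 1 place in the alphabet: F, E, D, C, B → A.
Second slot: ×(-2) each step; 3, -6, 12, -24, 48 → -96.
Combining the parts gives {A, -96}.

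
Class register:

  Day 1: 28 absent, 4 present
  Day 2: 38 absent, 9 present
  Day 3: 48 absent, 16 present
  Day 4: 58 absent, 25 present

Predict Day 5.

Absent: +10 each step; 28, 38, 48, 58 → 68.
Present goes 4, 9, 16, 25 → 36 (perfect squares: 2², 3², 4², …).
So the next line is 68 absent, 36 present.

68 absent, 36 present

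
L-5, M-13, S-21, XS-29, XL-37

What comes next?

L-45

Size goes L, M, S, XS, XL → L (runs backward through clothing sizes XS→XL).
For the second component, +8 each step: 5, 13, 21, 29, 37 → 45.
Combining the parts gives L-45.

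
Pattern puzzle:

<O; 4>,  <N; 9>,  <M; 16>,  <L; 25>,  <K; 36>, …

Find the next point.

<J; 49>

Letter: O, N, M, L, K → J (letters move back 1 place in the alphabet).
Second entry: perfect squares: 2², 3², 4², …; 4, 9, 16, 25, 36 → 49.
So the next point is <J; 49>.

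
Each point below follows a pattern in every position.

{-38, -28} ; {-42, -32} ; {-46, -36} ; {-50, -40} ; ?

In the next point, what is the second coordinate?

-44

First coordinate: −4 each step; -38, -42, -46, -50 → -54.
Second coordinate: always 10 more than the first coordinate, so -28, -32, -36, -40 → -44.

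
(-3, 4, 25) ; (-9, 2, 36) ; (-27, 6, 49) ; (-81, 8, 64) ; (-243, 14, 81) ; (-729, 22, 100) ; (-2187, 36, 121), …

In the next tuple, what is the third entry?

First entry: ×3 each step; -3, -9, -27, -81, -243, -729, -2187 → -6561.
Second entry goes 4, 2, 6, 8, 14, 22, 36 → 58 (each term is the sum of the two before it).
Third entry — perfect squares: 5², 6², 7², …: 25, 36, 49, 64, 81, 100, 121 → 144.

144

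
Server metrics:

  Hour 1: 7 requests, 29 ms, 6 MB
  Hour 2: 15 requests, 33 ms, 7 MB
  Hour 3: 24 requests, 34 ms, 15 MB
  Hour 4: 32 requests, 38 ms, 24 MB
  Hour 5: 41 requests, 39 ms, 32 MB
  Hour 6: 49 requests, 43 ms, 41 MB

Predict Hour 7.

58 requests, 44 ms, 49 MB

Requests: 7, 15, 24, 32, 41, 49 → 58 (alternating steps +8, +9, +8, +9, …).
Ms — alternating steps +4, +1, +4, +1, …: 29, 33, 34, 38, 39, 43 → 44.
MB — always the previous value of the requests: 6, 7, 15, 24, 32, 41 → 49.
Putting it together: 58 requests, 44 ms, 49 MB.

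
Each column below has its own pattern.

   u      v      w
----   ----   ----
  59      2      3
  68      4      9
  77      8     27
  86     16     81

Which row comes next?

For the column u, +9 each step: 59, 68, 77, 86 → 95.
Column v goes 2, 4, 8, 16 → 32 (×2 each step).
Column w: 3, 9, 27, 81 → 243 (×3 each step).
Putting it together: 95  32  243.

95  32  243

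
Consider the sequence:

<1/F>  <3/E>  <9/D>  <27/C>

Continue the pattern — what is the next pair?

First slot: 1, 3, 9, 27 → 81 (×3 each step).
Letter: letters move back 1 place in the alphabet, so F, E, D, C → B.
Combining the parts gives <81/B>.

<81/B>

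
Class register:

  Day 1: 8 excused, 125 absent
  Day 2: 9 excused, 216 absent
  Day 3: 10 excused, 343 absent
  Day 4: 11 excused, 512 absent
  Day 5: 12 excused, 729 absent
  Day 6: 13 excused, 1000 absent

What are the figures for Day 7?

Excused goes 8, 9, 10, 11, 12, 13 → 14 (+1 each step).
Absent goes 125, 216, 343, 512, 729, 1000 → 1331 (perfect cubes: 5³, 6³, 7³, …).
Putting it together: 14 excused, 1331 absent.

14 excused, 1331 absent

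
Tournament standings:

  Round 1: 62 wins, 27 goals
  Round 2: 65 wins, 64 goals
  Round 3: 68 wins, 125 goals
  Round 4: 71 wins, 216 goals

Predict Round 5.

Wins: +3 each step, so 62, 65, 68, 71 → 74.
Goals — perfect cubes: 3³, 4³, 5³, …: 27, 64, 125, 216 → 343.
Combining the parts gives 74 wins, 343 goals.

74 wins, 343 goals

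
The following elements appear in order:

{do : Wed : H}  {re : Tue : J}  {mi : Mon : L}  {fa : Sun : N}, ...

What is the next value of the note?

sol

Note: runs through the solfège scale do→ti, so do, re, mi, fa → sol.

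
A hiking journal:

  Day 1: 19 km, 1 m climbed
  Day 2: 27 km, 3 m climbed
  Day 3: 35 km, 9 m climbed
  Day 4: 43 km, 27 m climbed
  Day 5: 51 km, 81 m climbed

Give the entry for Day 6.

59 km, 243 m climbed

For the km, +8 each step: 19, 27, 35, 43, 51 → 59.
M climbed: ×3 each step, so 1, 3, 9, 27, 81 → 243.
Combining the parts gives 59 km, 243 m climbed.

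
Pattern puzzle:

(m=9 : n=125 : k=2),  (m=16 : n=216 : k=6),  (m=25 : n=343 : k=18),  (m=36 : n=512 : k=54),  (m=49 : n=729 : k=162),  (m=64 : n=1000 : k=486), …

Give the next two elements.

M — perfect squares: 3², 4², 5², …: 9, 16, 25, 36, 49, 64 → 81 → 100.
N: 125, 216, 343, 512, 729, 1000 → 1331 → 1728 (perfect cubes: 5³, 6³, 7³, …).
K: 2, 6, 18, 54, 162, 486 → 1458 → 4374 (×3 each step).
Putting the parts together: (m=81 : n=1331 : k=1458) and then (m=100 : n=1728 : k=4374).

(m=81 : n=1331 : k=1458), (m=100 : n=1728 : k=4374)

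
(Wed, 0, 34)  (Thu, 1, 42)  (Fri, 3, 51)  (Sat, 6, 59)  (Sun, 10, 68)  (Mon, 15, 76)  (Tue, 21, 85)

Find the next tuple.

(Wed, 28, 93)

Day: Wed, Thu, Fri, Sat, Sun, Mon, Tue → Wed (runs through the weekdays Mon→Sun).
Second part: differences are 1, 2, 3, … (increasing by 1 each time); 0, 1, 3, 6, 10, 15, 21 → 28.
For the third part, alternating steps +8, +9, +8, +9, …: 34, 42, 51, 59, 68, 76, 85 → 93.
Combining the parts gives (Wed, 28, 93).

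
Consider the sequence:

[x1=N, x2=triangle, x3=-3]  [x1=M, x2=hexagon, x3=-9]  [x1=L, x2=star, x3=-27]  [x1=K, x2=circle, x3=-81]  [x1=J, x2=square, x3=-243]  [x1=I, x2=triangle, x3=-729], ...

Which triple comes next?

[x1=H, x2=hexagon, x3=-2187]

X1: N, M, L, K, J, I → H (letters move back 1 place in the alphabet).
X2: repeats triangle → hexagon → star → circle → square; triangle, hexagon, star, circle, square, triangle → hexagon.
X3 — ×3 each step: -3, -9, -27, -81, -243, -729 → -2187.
Putting it together: [x1=H, x2=hexagon, x3=-2187].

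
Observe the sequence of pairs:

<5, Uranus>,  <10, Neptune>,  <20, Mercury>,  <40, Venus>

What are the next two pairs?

<80, Earth>, <160, Mars>

First value: ×2 each step; 5, 10, 20, 40 → 80 → 160.
Planet: runs through the planets Mercury→Neptune, so Uranus, Neptune, Mercury, Venus → Earth → Mars.
So the next two pairs are <80, Earth> and <160, Mars>.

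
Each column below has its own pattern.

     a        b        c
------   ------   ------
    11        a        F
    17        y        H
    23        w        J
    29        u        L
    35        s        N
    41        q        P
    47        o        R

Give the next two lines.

53  m  T; 59  k  V

Column a goes 11, 17, 23, 29, 35, 41, 47 → 53 → 59 (+6 each step).
Column b — letters move back 2 places in the alphabet, wrapping A→Z: a, y, w, u, s, q, o → m → k.
Column c goes F, H, J, L, N, P, R → T → V (letters move forward 2 places in the alphabet).
Putting the parts together: 53  m  T and then 59  k  V.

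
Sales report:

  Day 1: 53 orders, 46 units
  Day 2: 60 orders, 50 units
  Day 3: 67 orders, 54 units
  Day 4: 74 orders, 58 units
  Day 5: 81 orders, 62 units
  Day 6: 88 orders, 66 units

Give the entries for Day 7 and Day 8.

95 orders, 70 units; 102 orders, 74 units

Orders: +7 each step; 53, 60, 67, 74, 81, 88 → 95 → 102.
Units goes 46, 50, 54, 58, 62, 66 → 70 → 74 (+4 each step).
So the next two rows are 95 orders, 70 units and 102 orders, 74 units.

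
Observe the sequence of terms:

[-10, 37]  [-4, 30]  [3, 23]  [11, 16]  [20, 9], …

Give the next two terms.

[30, 2], [41, -5]

First entry: differences are 6, 7, 8, … (increasing by 1 each time); -10, -4, 3, 11, 20 → 30 → 41.
Second entry goes 37, 30, 23, 16, 9 → 2 → -5 (−7 each step).
Putting the parts together: [30, 2] and then [41, -5].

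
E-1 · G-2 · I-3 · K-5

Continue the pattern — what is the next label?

M-8

Letter goes E, G, I, K → M (letters move forward 2 places in the alphabet).
Second component: each term is the sum of the two before it; 1, 2, 3, 5 → 8.
So the next label is M-8.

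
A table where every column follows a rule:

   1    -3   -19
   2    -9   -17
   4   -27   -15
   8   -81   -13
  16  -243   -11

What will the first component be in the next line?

32

First component — ×2 each step: 1, 2, 4, 8, 16 → 32.
Second component: ×3 each step; -3, -9, -27, -81, -243 → -729.
For the third component, +2 each step: -19, -17, -15, -13, -11 → -9.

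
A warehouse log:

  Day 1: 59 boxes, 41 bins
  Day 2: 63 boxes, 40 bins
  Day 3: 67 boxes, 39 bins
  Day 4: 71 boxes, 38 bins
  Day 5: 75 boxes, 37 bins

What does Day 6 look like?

79 boxes, 36 bins

Boxes goes 59, 63, 67, 71, 75 → 79 (+4 each step).
Bins goes 41, 40, 39, 38, 37 → 36 (−1 each step).
So the next row is 79 boxes, 36 bins.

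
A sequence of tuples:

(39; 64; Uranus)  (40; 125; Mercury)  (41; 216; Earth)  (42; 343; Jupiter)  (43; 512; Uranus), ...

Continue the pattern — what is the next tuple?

(44; 729; Mercury)

First part: 39, 40, 41, 42, 43 → 44 (+1 each step).
For the second part, perfect cubes: 4³, 5³, 6³, …: 64, 125, 216, 343, 512 → 729.
Planet: repeats Uranus → Mercury → Earth → Jupiter, so Uranus, Mercury, Earth, Jupiter, Uranus → Mercury.
Putting it together: (44; 729; Mercury).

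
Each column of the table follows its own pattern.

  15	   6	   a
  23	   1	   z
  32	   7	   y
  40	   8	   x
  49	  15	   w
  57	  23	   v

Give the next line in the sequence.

66  38  u

First component: 15, 23, 32, 40, 49, 57 → 66 (alternating steps +8, +9, +8, +9, …).
For the second component, each term is the sum of the two before it: 6, 1, 7, 8, 15, 23 → 38.
For the letter, letters move back 1 place in the alphabet, wrapping A→Z: a, z, y, x, w, v → u.
Putting it together: 66  38  u.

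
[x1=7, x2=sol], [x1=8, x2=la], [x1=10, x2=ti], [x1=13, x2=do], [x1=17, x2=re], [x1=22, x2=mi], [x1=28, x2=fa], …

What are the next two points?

[x1=35, x2=sol], [x1=43, x2=la]

X1: differences are 1, 2, 3, … (increasing by 1 each time); 7, 8, 10, 13, 17, 22, 28 → 35 → 43.
X2: sol, la, ti, do, re, mi, fa → sol → la (runs through the solfège scale do→ti).
Putting the parts together: [x1=35, x2=sol] and then [x1=43, x2=la].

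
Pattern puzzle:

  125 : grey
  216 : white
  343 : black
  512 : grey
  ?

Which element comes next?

First value: perfect cubes: 5³, 6³, 7³, …; 125, 216, 343, 512 → 729.
Shade: repeats grey → white → black; grey, white, black, grey → white.
Putting it together: 729 : white.

729 : white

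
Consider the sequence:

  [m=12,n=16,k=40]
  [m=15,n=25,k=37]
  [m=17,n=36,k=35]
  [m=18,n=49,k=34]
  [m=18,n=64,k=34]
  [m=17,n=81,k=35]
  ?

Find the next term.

[m=15,n=100,k=37]

M: differences are 3, 2, 1, … (decreasing by 1 each time), so 12, 15, 17, 18, 18, 17 → 15.
For the n, perfect squares: 4², 5², 6², …: 16, 25, 36, 49, 64, 81 → 100.
K: together with the m always sums to 52; 40, 37, 35, 34, 34, 35 → 37.
So the next term is [m=15,n=100,k=37].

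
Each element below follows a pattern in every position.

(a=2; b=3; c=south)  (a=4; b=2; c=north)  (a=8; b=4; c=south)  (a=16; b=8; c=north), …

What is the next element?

(a=32; b=16; c=south)

A: 2, 4, 8, 16 → 32 (×2 each step).
For the b, always the previous value of the a: 3, 2, 4, 8 → 16.
C: south, north, south, north → south (alternates south ↔ north).
Putting it together: (a=32; b=16; c=south).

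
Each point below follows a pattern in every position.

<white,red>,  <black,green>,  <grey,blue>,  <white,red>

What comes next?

<black,green>

For the shade, repeats white → black → grey: white, black, grey, white → black.
Colour goes red, green, blue, red → green (repeats red → green → blue).
So the next point is <black,green>.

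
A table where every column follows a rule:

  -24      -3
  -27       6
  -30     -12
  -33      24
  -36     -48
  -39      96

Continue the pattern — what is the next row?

First component: −3 each step, so -24, -27, -30, -33, -36, -39 → -42.
Second component: -3, 6, -12, 24, -48, 96 → -192 (×(-2) each step).
Putting it together: -42  -192.

-42  -192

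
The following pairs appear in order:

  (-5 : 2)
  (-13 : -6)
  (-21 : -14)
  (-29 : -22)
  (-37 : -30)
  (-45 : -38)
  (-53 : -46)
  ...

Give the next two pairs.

First coordinate — −8 each step: -5, -13, -21, -29, -37, -45, -53 → -61 → -69.
For the second coordinate, always 7 more than the first coordinate: 2, -6, -14, -22, -30, -38, -46 → -54 → -62.
Putting the parts together: (-61 : -54) and then (-69 : -62).

(-61 : -54), (-69 : -62)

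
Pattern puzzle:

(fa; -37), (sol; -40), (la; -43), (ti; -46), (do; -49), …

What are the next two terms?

Note: runs through the solfège scale do→ti, so fa, sol, la, ti, do → re → mi.
Second entry — −3 each step: -37, -40, -43, -46, -49 → -52 → -55.
So the next two terms are (re; -52) and (mi; -55).

(re; -52), (mi; -55)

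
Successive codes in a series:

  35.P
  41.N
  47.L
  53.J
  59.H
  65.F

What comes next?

71.D

For the first component, +6 each step: 35, 41, 47, 53, 59, 65 → 71.
For the letter, letters move back 2 places in the alphabet: P, N, L, J, H, F → D.
Combining the parts gives 71.D.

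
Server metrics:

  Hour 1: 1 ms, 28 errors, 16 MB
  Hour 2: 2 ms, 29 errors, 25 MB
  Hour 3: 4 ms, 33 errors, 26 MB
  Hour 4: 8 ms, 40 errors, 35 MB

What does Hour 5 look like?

16 ms, 50 errors, 36 MB

For the ms, ×2 each step: 1, 2, 4, 8 → 16.
Errors: differences are 1, 4, 7, … (increasing by 3 each time), so 28, 29, 33, 40 → 50.
MB: alternating steps +9, +1, +9, +1, …; 16, 25, 26, 35 → 36.
So the next record is 16 ms, 50 errors, 36 MB.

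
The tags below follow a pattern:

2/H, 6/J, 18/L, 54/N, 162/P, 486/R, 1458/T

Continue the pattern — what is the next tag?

First component — ×3 each step: 2, 6, 18, 54, 162, 486, 1458 → 4374.
Letter — letters move forward 2 places in the alphabet: H, J, L, N, P, R, T → V.
Putting it together: 4374/V.

4374/V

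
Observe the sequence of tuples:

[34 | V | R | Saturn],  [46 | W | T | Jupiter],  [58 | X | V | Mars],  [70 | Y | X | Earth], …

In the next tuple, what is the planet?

First component: +12 each step; 34, 46, 58, 70 → 82.
First letter — letters move forward 1 place in the alphabet: V, W, X, Y → Z.
For the second letter, letters move forward 2 places in the alphabet: R, T, V, X → Z.
Planet: runs backward through the planets Mercury→Neptune; Saturn, Jupiter, Mars, Earth → Venus.

Venus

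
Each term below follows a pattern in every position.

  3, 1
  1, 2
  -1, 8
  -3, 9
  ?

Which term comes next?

-5, 15

First component: −2 each step, so 3, 1, -1, -3 → -5.
For the second component, alternating steps +1, +6, +1, +6, …: 1, 2, 8, 9 → 15.
So the next term is -5, 15.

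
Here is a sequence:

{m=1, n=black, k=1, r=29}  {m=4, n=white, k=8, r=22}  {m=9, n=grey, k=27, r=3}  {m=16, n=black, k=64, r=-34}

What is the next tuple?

M: perfect squares: 1², 2², 3², …; 1, 4, 9, 16 → 25.
N: repeats black → white → grey, so black, white, grey, black → white.
K goes 1, 8, 27, 64 → 125 (perfect cubes: 1³, 2³, 3³, …).
For the r, together with the k always sums to 30: 29, 22, 3, -34 → -95.
So the next tuple is {m=25, n=white, k=125, r=-95}.

{m=25, n=white, k=125, r=-95}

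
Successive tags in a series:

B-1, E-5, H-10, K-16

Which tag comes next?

Letter — letters move forward 3 places in the alphabet: B, E, H, K → N.
For the second component, differences are 4, 5, 6, … (increasing by 1 each time): 1, 5, 10, 16 → 23.
Putting it together: N-23.

N-23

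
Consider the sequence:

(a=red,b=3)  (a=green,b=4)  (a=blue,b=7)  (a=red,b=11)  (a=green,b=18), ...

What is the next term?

A: repeats red → green → blue; red, green, blue, red, green → blue.
B goes 3, 4, 7, 11, 18 → 29 (each term is the sum of the two before it).
Putting it together: (a=blue,b=29).

(a=blue,b=29)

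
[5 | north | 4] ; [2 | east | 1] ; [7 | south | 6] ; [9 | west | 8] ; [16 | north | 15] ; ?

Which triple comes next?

First part goes 5, 2, 7, 9, 16 → 25 (each term is the sum of the two before it).
Direction: repeats north → east → south → west, so north, east, south, west, north → east.
Third part: 4, 1, 6, 8, 15 → 24 (always 1 less than the first part).
Putting it together: [25 | east | 24].

[25 | east | 24]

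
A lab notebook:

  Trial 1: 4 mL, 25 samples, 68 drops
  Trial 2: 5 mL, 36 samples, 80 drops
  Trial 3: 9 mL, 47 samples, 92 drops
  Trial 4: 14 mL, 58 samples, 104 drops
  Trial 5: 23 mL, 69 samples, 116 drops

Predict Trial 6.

37 mL, 80 samples, 128 drops

ML: each term is the sum of the two before it, so 4, 5, 9, 14, 23 → 37.
Samples: +11 each step, so 25, 36, 47, 58, 69 → 80.
Drops goes 68, 80, 92, 104, 116 → 128 (+12 each step).
Combining the parts gives 37 mL, 80 samples, 128 drops.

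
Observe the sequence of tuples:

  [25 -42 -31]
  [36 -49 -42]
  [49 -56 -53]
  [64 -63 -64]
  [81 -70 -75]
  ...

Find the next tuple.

[100 -77 -86]

First coordinate — perfect squares: 5², 6², 7², …: 25, 36, 49, 64, 81 → 100.
Second coordinate — −7 each step: -42, -49, -56, -63, -70 → -77.
Third coordinate goes -31, -42, -53, -64, -75 → -86 (−11 each step).
Combining the parts gives [100 -77 -86].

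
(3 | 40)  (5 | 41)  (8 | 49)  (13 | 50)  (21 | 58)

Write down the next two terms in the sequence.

(34 | 59), (55 | 67)

First value: each term is the sum of the two before it, so 3, 5, 8, 13, 21 → 34 → 55.
Second value — alternating steps +1, +8, +1, +8, …: 40, 41, 49, 50, 58 → 59 → 67.
So the next two terms are (34 | 59) and (55 | 67).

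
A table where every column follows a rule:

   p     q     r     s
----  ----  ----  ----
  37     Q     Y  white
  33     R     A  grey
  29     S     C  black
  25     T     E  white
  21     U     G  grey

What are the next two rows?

Column p: 37, 33, 29, 25, 21 → 17 → 13 (−4 each step).
For the column q, letters move forward 1 place in the alphabet: Q, R, S, T, U → V → W.
Column r: Y, A, C, E, G → I → K (letters move forward 2 places in the alphabet, wrapping Z→A).
Column s: repeats white → grey → black, so white, grey, black, white, grey → black → white.
So the next two rows are 17  V  I  black and 13  W  K  white.

17  V  I  black; 13  W  K  white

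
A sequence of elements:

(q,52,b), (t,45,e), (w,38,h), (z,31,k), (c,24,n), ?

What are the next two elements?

(f,17,q), (i,10,t)

For the first letter, letters move forward 3 places in the alphabet, wrapping Z→A: q, t, w, z, c → f → i.
Second value goes 52, 45, 38, 31, 24 → 17 → 10 (−7 each step).
For the second letter, letters move forward 3 places in the alphabet: b, e, h, k, n → q → t.
Putting the parts together: (f,17,q) and then (i,10,t).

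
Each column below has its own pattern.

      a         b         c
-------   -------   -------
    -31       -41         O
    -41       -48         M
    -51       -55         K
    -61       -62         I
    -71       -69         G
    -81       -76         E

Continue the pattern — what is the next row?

-91  -83  C

Column a: −10 each step, so -31, -41, -51, -61, -71, -81 → -91.
Column b: -41, -48, -55, -62, -69, -76 → -83 (−7 each step).
Column c: letters move back 2 places in the alphabet, so O, M, K, I, G, E → C.
Combining the parts gives -91  -83  C.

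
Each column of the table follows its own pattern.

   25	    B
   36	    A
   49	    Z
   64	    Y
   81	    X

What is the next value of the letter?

W

First component: perfect squares: 5², 6², 7², …; 25, 36, 49, 64, 81 → 100.
Letter: letters move back 1 place in the alphabet, wrapping A→Z; B, A, Z, Y, X → W.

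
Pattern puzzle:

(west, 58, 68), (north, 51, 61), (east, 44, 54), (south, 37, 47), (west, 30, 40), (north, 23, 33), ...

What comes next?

(east, 16, 26)

Direction: repeats west → north → east → south; west, north, east, south, west, north → east.
Second component: −7 each step, so 58, 51, 44, 37, 30, 23 → 16.
Third component goes 68, 61, 54, 47, 40, 33 → 26 (always 10 more than the second component).
Combining the parts gives (east, 16, 26).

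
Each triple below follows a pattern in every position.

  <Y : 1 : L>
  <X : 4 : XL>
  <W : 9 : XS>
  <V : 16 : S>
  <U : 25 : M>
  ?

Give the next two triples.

<T : 36 : L>, <S : 49 : XL>

Letter: letters move back 1 place in the alphabet; Y, X, W, V, U → T → S.
Second part — perfect squares: 1², 2², 3², …: 1, 4, 9, 16, 25 → 36 → 49.
Size — runs through clothing sizes XS→XL: L, XL, XS, S, M → L → XL.
So the next two triples are <T : 36 : L> and <S : 49 : XL>.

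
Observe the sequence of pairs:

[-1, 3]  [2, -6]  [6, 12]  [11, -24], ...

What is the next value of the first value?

17

First value: -1, 2, 6, 11 → 17 (differences are 3, 4, 5, … (increasing by 1 each time)).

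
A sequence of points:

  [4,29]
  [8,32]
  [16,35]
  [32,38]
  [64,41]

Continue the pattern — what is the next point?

First component: ×2 each step, so 4, 8, 16, 32, 64 → 128.
Second component: +3 each step; 29, 32, 35, 38, 41 → 44.
Combining the parts gives [128,44].

[128,44]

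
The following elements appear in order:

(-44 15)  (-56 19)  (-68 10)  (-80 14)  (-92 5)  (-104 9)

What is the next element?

First entry: -44, -56, -68, -80, -92, -104 → -116 (−12 each step).
Second entry: 15, 19, 10, 14, 5, 9 → 0 (alternating steps +4, −9, +4, −9, …).
Combining the parts gives (-116 0).

(-116 0)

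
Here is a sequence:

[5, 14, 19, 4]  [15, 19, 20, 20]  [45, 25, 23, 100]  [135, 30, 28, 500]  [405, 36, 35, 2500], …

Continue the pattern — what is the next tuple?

First value: ×3 each step; 5, 15, 45, 135, 405 → 1215.
Second value: alternating steps +5, +6, +5, +6, …; 14, 19, 25, 30, 36 → 41.
Third value: 19, 20, 23, 28, 35 → 44 (differences are 1, 3, 5, … (increasing by 2 each time)).
Fourth value — ×5 each step: 4, 20, 100, 500, 2500 → 12500.
Combining the parts gives [1215, 41, 44, 12500].

[1215, 41, 44, 12500]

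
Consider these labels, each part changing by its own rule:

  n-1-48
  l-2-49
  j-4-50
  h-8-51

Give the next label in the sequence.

Letter: n, l, j, h → f (letters move back 2 places in the alphabet).
Second component: 1, 2, 4, 8 → 16 (×2 each step).
Third component: 48, 49, 50, 51 → 52 (+1 each step).
So the next label is f-16-52.

f-16-52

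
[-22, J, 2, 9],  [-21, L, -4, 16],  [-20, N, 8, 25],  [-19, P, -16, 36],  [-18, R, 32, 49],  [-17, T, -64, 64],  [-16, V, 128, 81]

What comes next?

First coordinate: -22, -21, -20, -19, -18, -17, -16 → -15 (+1 each step).
Letter goes J, L, N, P, R, T, V → X (letters move forward 2 places in the alphabet).
Third coordinate: ×(-2) each step, so 2, -4, 8, -16, 32, -64, 128 → -256.
Fourth coordinate — perfect squares: 3², 4², 5², …: 9, 16, 25, 36, 49, 64, 81 → 100.
So the next term is [-15, X, -256, 100].

[-15, X, -256, 100]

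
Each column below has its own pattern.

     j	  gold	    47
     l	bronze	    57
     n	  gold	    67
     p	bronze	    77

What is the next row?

r  gold  87

For the letter, letters move forward 2 places in the alphabet: j, l, n, p → r.
Rank goes gold, bronze, gold, bronze → gold (alternates gold ↔ bronze).
Third component: 47, 57, 67, 77 → 87 (+10 each step).
Putting it together: r  gold  87.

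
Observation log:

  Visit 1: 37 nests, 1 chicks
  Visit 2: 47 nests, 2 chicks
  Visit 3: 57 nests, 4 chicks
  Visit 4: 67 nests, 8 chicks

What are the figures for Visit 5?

Nests: +10 each step; 37, 47, 57, 67 → 77.
Chicks goes 1, 2, 4, 8 → 16 (×2 each step).
So the next row is 77 nests, 16 chicks.

77 nests, 16 chicks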